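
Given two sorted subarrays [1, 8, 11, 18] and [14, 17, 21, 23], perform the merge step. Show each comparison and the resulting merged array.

Merging process:

Compare 1 vs 14: take 1 from left. Merged: [1]
Compare 8 vs 14: take 8 from left. Merged: [1, 8]
Compare 11 vs 14: take 11 from left. Merged: [1, 8, 11]
Compare 18 vs 14: take 14 from right. Merged: [1, 8, 11, 14]
Compare 18 vs 17: take 17 from right. Merged: [1, 8, 11, 14, 17]
Compare 18 vs 21: take 18 from left. Merged: [1, 8, 11, 14, 17, 18]
Append remaining from right: [21, 23]. Merged: [1, 8, 11, 14, 17, 18, 21, 23]

Final merged array: [1, 8, 11, 14, 17, 18, 21, 23]
Total comparisons: 6

The merged array is [1, 8, 11, 14, 17, 18, 21, 23], requiring 6 comparisons. The merge step runs in O(n) time where n is the total number of elements.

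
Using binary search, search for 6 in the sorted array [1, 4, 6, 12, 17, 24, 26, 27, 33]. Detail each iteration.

Binary search for 6 in [1, 4, 6, 12, 17, 24, 26, 27, 33]:

lo=0, hi=8, mid=4, arr[mid]=17 -> 17 > 6, search left half
lo=0, hi=3, mid=1, arr[mid]=4 -> 4 < 6, search right half
lo=2, hi=3, mid=2, arr[mid]=6 -> Found target at index 2!

Binary search finds 6 at index 2 after 3 comparisons. The search repeatedly halves the search space by comparing with the middle element.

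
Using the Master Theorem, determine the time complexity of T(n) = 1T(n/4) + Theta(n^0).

Master Theorem for T(n) = 1T(n/4) + O(n^0):

a = 1, b = 4, c = 0
log_b(a) = log_4(1) = 0.0000

Case 2: c = 0 = log_4(1) = 0.0000
T(n) = O(n^0 log n) = O(log n)

For T(n) = 1T(n/4) + O(n^0): log_4(1) = 0.0000. This is Case 2 of the Master Theorem (c = log_b(a), equal work at all levels), giving O(log n).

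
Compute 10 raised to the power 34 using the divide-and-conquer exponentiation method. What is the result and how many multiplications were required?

Computing 10^34 by squaring (build up from 10^1; each line after the first costs one multiplication):

10^1 = 10
10^2 = (10^1)^2 = 10^2 = 100
10^4 = (10^2)^2 = 100^2 = 10000
10^8 = (10^4)^2 = 10000^2 = 100000000
10^16 = (10^8)^2 = 100000000^2 = 10000000000000000
10^17 = 10 * 10^16 = 10 * 10000000000000000 = 100000000000000000
10^34 = (10^17)^2 = 100000000000000000^2 = 10000000000000000000000000000000000

Result: 10000000000000000000000000000000000
Multiplications needed: 6 (6 lines after 10^1)

10^34 = 10000000000000000000000000000000000. Using exponentiation by squaring, this requires 6 multiplications. The key idea: if the exponent is even, square the half-power; if odd, multiply by the base once.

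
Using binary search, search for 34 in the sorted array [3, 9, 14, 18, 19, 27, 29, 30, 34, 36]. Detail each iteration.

Binary search for 34 in [3, 9, 14, 18, 19, 27, 29, 30, 34, 36]:

lo=0, hi=9, mid=4, arr[mid]=19 -> 19 < 34, search right half
lo=5, hi=9, mid=7, arr[mid]=30 -> 30 < 34, search right half
lo=8, hi=9, mid=8, arr[mid]=34 -> Found target at index 8!

Binary search finds 34 at index 8 after 3 comparisons. The search repeatedly halves the search space by comparing with the middle element.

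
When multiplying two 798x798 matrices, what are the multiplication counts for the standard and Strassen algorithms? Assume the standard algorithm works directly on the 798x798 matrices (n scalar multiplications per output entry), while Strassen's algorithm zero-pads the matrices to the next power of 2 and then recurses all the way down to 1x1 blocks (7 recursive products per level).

Matrix multiplication for 798x798 matrices:

Strassen's algorithm requires power-of-2 dimensions. Pad 798x798 to 1024x1024 (next power of 2).

Standard algorithm: 798^3 = 508169592 multiplications
Strassen's algorithm: 7^(log2(1024)) = 7^10 = 282475249 multiplications
Savings: 508169592 - 282475249 = 225694343 multiplications

Standard: 508169592 multiplications (798^3). Strassen: 282475249 multiplications (7^10, after padding to 1024x1024). Strassen reduces 8 recursive multiplications to 7 at each level.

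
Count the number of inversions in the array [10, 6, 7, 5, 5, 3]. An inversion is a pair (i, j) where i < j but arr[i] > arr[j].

Finding inversions in [10, 6, 7, 5, 5, 3]:

(0, 1): arr[0]=10 > arr[1]=6
(0, 2): arr[0]=10 > arr[2]=7
(0, 3): arr[0]=10 > arr[3]=5
(0, 4): arr[0]=10 > arr[4]=5
(0, 5): arr[0]=10 > arr[5]=3
(1, 3): arr[1]=6 > arr[3]=5
(1, 4): arr[1]=6 > arr[4]=5
(1, 5): arr[1]=6 > arr[5]=3
(2, 3): arr[2]=7 > arr[3]=5
(2, 4): arr[2]=7 > arr[4]=5
(2, 5): arr[2]=7 > arr[5]=3
(3, 5): arr[3]=5 > arr[5]=3
(4, 5): arr[4]=5 > arr[5]=3

Total inversions: 13

The array has 13 inversion(s): (0,1), (0,2), (0,3), (0,4), (0,5), (1,3), (1,4), (1,5), (2,3), (2,4), (2,5), (3,5), (4,5). Each pair (i,j) satisfies i < j and arr[i] > arr[j].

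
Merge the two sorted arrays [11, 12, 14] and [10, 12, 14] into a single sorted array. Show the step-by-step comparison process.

Merging process:

Compare 11 vs 10: take 10 from right. Merged: [10]
Compare 11 vs 12: take 11 from left. Merged: [10, 11]
Compare 12 vs 12: take 12 from left. Merged: [10, 11, 12]
Compare 14 vs 12: take 12 from right. Merged: [10, 11, 12, 12]
Compare 14 vs 14: take 14 from left. Merged: [10, 11, 12, 12, 14]
Append remaining from right: [14]. Merged: [10, 11, 12, 12, 14, 14]

Final merged array: [10, 11, 12, 12, 14, 14]
Total comparisons: 5

The merged array is [10, 11, 12, 12, 14, 14], requiring 5 comparisons. The merge step runs in O(n) time where n is the total number of elements.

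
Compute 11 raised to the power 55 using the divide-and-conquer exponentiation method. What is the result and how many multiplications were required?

Computing 11^55 by squaring (build up from 11^1; each line after the first costs one multiplication):

11^1 = 11
11^2 = (11^1)^2 = 11^2 = 121
11^3 = 11 * 11^2 = 11 * 121 = 1331
11^6 = (11^3)^2 = 1331^2 = 1771561
11^12 = (11^6)^2 = 1771561^2 = 3138428376721
11^13 = 11 * 11^12 = 11 * 3138428376721 = 34522712143931
11^26 = (11^13)^2 = 34522712143931^2 = 1191817653772720942460132761
11^27 = 11 * 11^26 = 11 * 1191817653772720942460132761 = 13109994191499930367061460371
11^54 = (11^27)^2 = 13109994191499930367061460371^2 = 171871947701161912897410416779483616222663749691203457641
11^55 = 11 * 11^54 = 11 * 171871947701161912897410416779483616222663749691203457641 = 1890591424712781041871514584574319778449301246603238034051

Result: 1890591424712781041871514584574319778449301246603238034051
Multiplications needed: 9 (9 lines after 11^1)

11^55 = 1890591424712781041871514584574319778449301246603238034051. Using exponentiation by squaring, this requires 9 multiplications. The key idea: if the exponent is even, square the half-power; if odd, multiply by the base once.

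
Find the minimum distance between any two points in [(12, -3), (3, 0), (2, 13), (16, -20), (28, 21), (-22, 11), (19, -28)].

Computing all pairwise distances among 7 points:

d((12, -3), (3, 0)) = 9.4868
d((12, -3), (2, 13)) = 18.868
d((12, -3), (16, -20)) = 17.4642
d((12, -3), (28, 21)) = 28.8444
d((12, -3), (-22, 11)) = 36.7696
d((12, -3), (19, -28)) = 25.9615
d((3, 0), (2, 13)) = 13.0384
d((3, 0), (16, -20)) = 23.8537
d((3, 0), (28, 21)) = 32.6497
d((3, 0), (-22, 11)) = 27.313
d((3, 0), (19, -28)) = 32.249
d((2, 13), (16, -20)) = 35.8469
d((2, 13), (28, 21)) = 27.2029
d((2, 13), (-22, 11)) = 24.0832
d((2, 13), (19, -28)) = 44.3847
d((16, -20), (28, 21)) = 42.72
d((16, -20), (-22, 11)) = 49.0408
d((16, -20), (19, -28)) = 8.544 <-- minimum
d((28, 21), (-22, 11)) = 50.9902
d((28, 21), (19, -28)) = 49.8197
d((-22, 11), (19, -28)) = 56.5862

Closest pair: (16, -20) and (19, -28) with distance 8.544

The closest pair is (16, -20) and (19, -28) with Euclidean distance 8.544. For 7 points, brute-force pairwise comparison is shown above. For large n, the divide-and-conquer algorithm (sort by x, recurse on halves, check the dividing strip) achieves O(n log n).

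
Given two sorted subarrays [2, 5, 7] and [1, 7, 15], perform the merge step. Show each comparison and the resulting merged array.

Merging process:

Compare 2 vs 1: take 1 from right. Merged: [1]
Compare 2 vs 7: take 2 from left. Merged: [1, 2]
Compare 5 vs 7: take 5 from left. Merged: [1, 2, 5]
Compare 7 vs 7: take 7 from left. Merged: [1, 2, 5, 7]
Append remaining from right: [7, 15]. Merged: [1, 2, 5, 7, 7, 15]

Final merged array: [1, 2, 5, 7, 7, 15]
Total comparisons: 4

The merged array is [1, 2, 5, 7, 7, 15], requiring 4 comparisons. The merge step runs in O(n) time where n is the total number of elements.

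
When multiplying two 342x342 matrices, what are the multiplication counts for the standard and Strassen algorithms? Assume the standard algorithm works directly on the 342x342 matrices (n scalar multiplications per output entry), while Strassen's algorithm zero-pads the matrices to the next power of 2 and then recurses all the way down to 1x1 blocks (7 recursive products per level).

Matrix multiplication for 342x342 matrices:

Strassen's algorithm requires power-of-2 dimensions. Pad 342x342 to 512x512 (next power of 2).

Standard algorithm: 342^3 = 40001688 multiplications
Strassen's algorithm: 7^(log2(512)) = 7^9 = 40353607 multiplications
Difference: 40001688 - 40353607 = -351919 (Strassen uses MORE here due to padding overhead — for small or just-over-power-of-2 n, padding can outweigh the per-level savings)

Standard: 40001688 multiplications (342^3). Strassen: 40353607 multiplications (7^9, after padding to 512x512). Strassen reduces 8 recursive multiplications to 7 at each level.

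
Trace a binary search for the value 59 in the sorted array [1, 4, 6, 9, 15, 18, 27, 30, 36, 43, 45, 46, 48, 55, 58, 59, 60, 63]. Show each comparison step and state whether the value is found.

Binary search for 59 in [1, 4, 6, 9, 15, 18, 27, 30, 36, 43, 45, 46, 48, 55, 58, 59, 60, 63]:

lo=0, hi=17, mid=8, arr[mid]=36 -> 36 < 59, search right half
lo=9, hi=17, mid=13, arr[mid]=55 -> 55 < 59, search right half
lo=14, hi=17, mid=15, arr[mid]=59 -> Found target at index 15!

Binary search finds 59 at index 15 after 3 comparisons. The search repeatedly halves the search space by comparing with the middle element.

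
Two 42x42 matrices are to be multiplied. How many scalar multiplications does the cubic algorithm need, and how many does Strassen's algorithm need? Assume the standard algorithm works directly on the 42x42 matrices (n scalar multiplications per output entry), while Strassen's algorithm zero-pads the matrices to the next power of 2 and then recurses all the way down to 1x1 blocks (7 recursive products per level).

Matrix multiplication for 42x42 matrices:

Strassen's algorithm requires power-of-2 dimensions. Pad 42x42 to 64x64 (next power of 2).

Standard algorithm: 42^3 = 74088 multiplications
Strassen's algorithm: 7^(log2(64)) = 7^6 = 117649 multiplications
Difference: 74088 - 117649 = -43561 (Strassen uses MORE here due to padding overhead — for small or just-over-power-of-2 n, padding can outweigh the per-level savings)

Standard: 74088 multiplications (42^3). Strassen: 117649 multiplications (7^6, after padding to 64x64). Strassen reduces 8 recursive multiplications to 7 at each level.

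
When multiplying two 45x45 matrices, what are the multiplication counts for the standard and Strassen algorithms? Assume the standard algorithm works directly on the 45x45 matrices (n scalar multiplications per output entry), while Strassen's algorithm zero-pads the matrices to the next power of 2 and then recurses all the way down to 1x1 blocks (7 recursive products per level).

Matrix multiplication for 45x45 matrices:

Strassen's algorithm requires power-of-2 dimensions. Pad 45x45 to 64x64 (next power of 2).

Standard algorithm: 45^3 = 91125 multiplications
Strassen's algorithm: 7^(log2(64)) = 7^6 = 117649 multiplications
Difference: 91125 - 117649 = -26524 (Strassen uses MORE here due to padding overhead — for small or just-over-power-of-2 n, padding can outweigh the per-level savings)

Standard: 91125 multiplications (45^3). Strassen: 117649 multiplications (7^6, after padding to 64x64). Strassen reduces 8 recursive multiplications to 7 at each level.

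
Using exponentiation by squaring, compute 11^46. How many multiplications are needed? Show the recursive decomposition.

Computing 11^46 by squaring (build up from 11^1; each line after the first costs one multiplication):

11^1 = 11
11^2 = (11^1)^2 = 11^2 = 121
11^4 = (11^2)^2 = 121^2 = 14641
11^5 = 11 * 11^4 = 11 * 14641 = 161051
11^10 = (11^5)^2 = 161051^2 = 25937424601
11^11 = 11 * 11^10 = 11 * 25937424601 = 285311670611
11^22 = (11^11)^2 = 285311670611^2 = 81402749386839761113321
11^23 = 11 * 11^22 = 11 * 81402749386839761113321 = 895430243255237372246531
11^46 = (11^23)^2 = 895430243255237372246531^2 = 801795320536133573571931534665380233173841533961

Result: 801795320536133573571931534665380233173841533961
Multiplications needed: 8 (8 lines after 11^1)

11^46 = 801795320536133573571931534665380233173841533961. Using exponentiation by squaring, this requires 8 multiplications. The key idea: if the exponent is even, square the half-power; if odd, multiply by the base once.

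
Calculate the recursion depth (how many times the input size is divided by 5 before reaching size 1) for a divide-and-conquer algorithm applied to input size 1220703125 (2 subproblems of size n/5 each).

For divide and conquer with division factor 5:

Problem sizes at each level:
Level 0: 1220703125
Level 1: 244140625
Level 2: 48828125
Level 3: 9765625
Level 4: 1953125
Level 5: 390625
Level 6: 78125
Level 7: 15625
Level 8: 3125
Level 9: 625
Level 10: 125
Level 11: 25
Level 12: 5
Level 13: 1

The root is level 0 and the size-1 base case is level 13 (the tree spans levels 0 through 13, i.e. 14 levels counting the root), so the depth is the number of divisions: log_5(1220703125) = 13

The recursion tree depth is log_5(1220703125) = 13. At each level, the problem size is divided by 5, so it takes 13 divisions to reduce to a base case of size 1. The algorithm makes 2 recursive calls at each level.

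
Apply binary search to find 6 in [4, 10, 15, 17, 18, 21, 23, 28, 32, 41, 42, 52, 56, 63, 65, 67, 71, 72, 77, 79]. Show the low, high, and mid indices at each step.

Binary search for 6 in [4, 10, 15, 17, 18, 21, 23, 28, 32, 41, 42, 52, 56, 63, 65, 67, 71, 72, 77, 79]:

lo=0, hi=19, mid=9, arr[mid]=41 -> 41 > 6, search left half
lo=0, hi=8, mid=4, arr[mid]=18 -> 18 > 6, search left half
lo=0, hi=3, mid=1, arr[mid]=10 -> 10 > 6, search left half
lo=0, hi=0, mid=0, arr[mid]=4 -> 4 < 6, search right half
lo=1 > hi=0, target 6 not found

Binary search determines that 6 is not in the array after 4 comparisons. The search space was exhausted without finding the target.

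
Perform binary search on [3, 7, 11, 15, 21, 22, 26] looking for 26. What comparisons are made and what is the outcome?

Binary search for 26 in [3, 7, 11, 15, 21, 22, 26]:

lo=0, hi=6, mid=3, arr[mid]=15 -> 15 < 26, search right half
lo=4, hi=6, mid=5, arr[mid]=22 -> 22 < 26, search right half
lo=6, hi=6, mid=6, arr[mid]=26 -> Found target at index 6!

Binary search finds 26 at index 6 after 3 comparisons. The search repeatedly halves the search space by comparing with the middle element.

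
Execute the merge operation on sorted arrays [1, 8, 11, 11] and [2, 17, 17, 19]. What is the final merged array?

Merging process:

Compare 1 vs 2: take 1 from left. Merged: [1]
Compare 8 vs 2: take 2 from right. Merged: [1, 2]
Compare 8 vs 17: take 8 from left. Merged: [1, 2, 8]
Compare 11 vs 17: take 11 from left. Merged: [1, 2, 8, 11]
Compare 11 vs 17: take 11 from left. Merged: [1, 2, 8, 11, 11]
Append remaining from right: [17, 17, 19]. Merged: [1, 2, 8, 11, 11, 17, 17, 19]

Final merged array: [1, 2, 8, 11, 11, 17, 17, 19]
Total comparisons: 5

The merged array is [1, 2, 8, 11, 11, 17, 17, 19], requiring 5 comparisons. The merge step runs in O(n) time where n is the total number of elements.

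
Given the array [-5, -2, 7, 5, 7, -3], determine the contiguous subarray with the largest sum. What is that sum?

Using Kadane's algorithm on [-5, -2, 7, 5, 7, -3]:

Scanning through the array:
Position 1 (value -2): max_ending_here = -2, max_so_far = -2
Position 2 (value 7): max_ending_here = 7, max_so_far = 7
Position 3 (value 5): max_ending_here = 12, max_so_far = 12
Position 4 (value 7): max_ending_here = 19, max_so_far = 19
Position 5 (value -3): max_ending_here = 16, max_so_far = 19

Maximum subarray: [7, 5, 7]
Maximum sum: 19

The maximum subarray is [7, 5, 7] with sum 19. This subarray runs from index 2 to index 4.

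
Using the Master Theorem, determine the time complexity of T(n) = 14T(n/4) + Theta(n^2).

Master Theorem for T(n) = 14T(n/4) + O(n^2):

a = 14, b = 4, c = 2
log_b(a) = log_4(14) = 1.9037

Case 3: c = 2 > log_4(14) = 1.9037
T(n) = O(n^2) = O(n^2)

For T(n) = 14T(n/4) + O(n^2): log_4(14) = 1.9037. This is Case 3 of the Master Theorem (c > log_b(a), work dominated by root), giving O(n^2).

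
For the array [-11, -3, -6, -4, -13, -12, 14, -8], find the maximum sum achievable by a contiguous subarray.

Using Kadane's algorithm on [-11, -3, -6, -4, -13, -12, 14, -8]:

Scanning through the array:
Position 1 (value -3): max_ending_here = -3, max_so_far = -3
Position 2 (value -6): max_ending_here = -6, max_so_far = -3
Position 3 (value -4): max_ending_here = -4, max_so_far = -3
Position 4 (value -13): max_ending_here = -13, max_so_far = -3
Position 5 (value -12): max_ending_here = -12, max_so_far = -3
Position 6 (value 14): max_ending_here = 14, max_so_far = 14
Position 7 (value -8): max_ending_here = 6, max_so_far = 14

Maximum subarray: [14]
Maximum sum: 14

The maximum subarray is [14] with sum 14. This subarray runs from index 6 to index 6.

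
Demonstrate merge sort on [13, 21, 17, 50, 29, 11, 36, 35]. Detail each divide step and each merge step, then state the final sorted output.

Merge sort trace:

Split: [13, 21, 17, 50, 29, 11, 36, 35] -> [13, 21, 17, 50] and [29, 11, 36, 35]
  Split: [13, 21, 17, 50] -> [13, 21] and [17, 50]
    Split: [13, 21] -> [13] and [21]
    Merge: [13] + [21] -> [13, 21]
    Split: [17, 50] -> [17] and [50]
    Merge: [17] + [50] -> [17, 50]
  Merge: [13, 21] + [17, 50] -> [13, 17, 21, 50]
  Split: [29, 11, 36, 35] -> [29, 11] and [36, 35]
    Split: [29, 11] -> [29] and [11]
    Merge: [29] + [11] -> [11, 29]
    Split: [36, 35] -> [36] and [35]
    Merge: [36] + [35] -> [35, 36]
  Merge: [11, 29] + [35, 36] -> [11, 29, 35, 36]
Merge: [13, 17, 21, 50] + [11, 29, 35, 36] -> [11, 13, 17, 21, 29, 35, 36, 50]

Final sorted array: [11, 13, 17, 21, 29, 35, 36, 50]

The merge sort proceeds by recursively splitting the array and merging sorted halves.
After all merges, the sorted array is [11, 13, 17, 21, 29, 35, 36, 50].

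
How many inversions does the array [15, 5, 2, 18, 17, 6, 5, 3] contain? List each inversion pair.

Finding inversions in [15, 5, 2, 18, 17, 6, 5, 3]:

(0, 1): arr[0]=15 > arr[1]=5
(0, 2): arr[0]=15 > arr[2]=2
(0, 5): arr[0]=15 > arr[5]=6
(0, 6): arr[0]=15 > arr[6]=5
(0, 7): arr[0]=15 > arr[7]=3
(1, 2): arr[1]=5 > arr[2]=2
(1, 7): arr[1]=5 > arr[7]=3
(3, 4): arr[3]=18 > arr[4]=17
(3, 5): arr[3]=18 > arr[5]=6
(3, 6): arr[3]=18 > arr[6]=5
(3, 7): arr[3]=18 > arr[7]=3
(4, 5): arr[4]=17 > arr[5]=6
(4, 6): arr[4]=17 > arr[6]=5
(4, 7): arr[4]=17 > arr[7]=3
(5, 6): arr[5]=6 > arr[6]=5
(5, 7): arr[5]=6 > arr[7]=3
(6, 7): arr[6]=5 > arr[7]=3

Total inversions: 17

The array has 17 inversion(s): (0,1), (0,2), (0,5), (0,6), (0,7), (1,2), (1,7), (3,4), (3,5), (3,6), (3,7), (4,5), (4,6), (4,7), (5,6), (5,7), (6,7). Each pair (i,j) satisfies i < j and arr[i] > arr[j].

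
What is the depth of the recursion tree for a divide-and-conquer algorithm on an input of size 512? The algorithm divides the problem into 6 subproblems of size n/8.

For divide and conquer with division factor 8:

Problem sizes at each level:
Level 0: 512
Level 1: 64
Level 2: 8
Level 3: 1

The root is level 0 and the size-1 base case is level 3 (the tree spans levels 0 through 3, i.e. 4 levels counting the root), so the depth is the number of divisions: log_8(512) = 3

The recursion tree depth is log_8(512) = 3. At each level, the problem size is divided by 8, so it takes 3 divisions to reduce to a base case of size 1. The algorithm makes 6 recursive calls at each level.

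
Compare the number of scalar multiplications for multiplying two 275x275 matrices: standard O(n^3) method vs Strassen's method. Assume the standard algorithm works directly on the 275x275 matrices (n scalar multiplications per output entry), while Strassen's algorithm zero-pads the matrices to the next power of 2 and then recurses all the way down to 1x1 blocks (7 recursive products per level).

Matrix multiplication for 275x275 matrices:

Strassen's algorithm requires power-of-2 dimensions. Pad 275x275 to 512x512 (next power of 2).

Standard algorithm: 275^3 = 20796875 multiplications
Strassen's algorithm: 7^(log2(512)) = 7^9 = 40353607 multiplications
Difference: 20796875 - 40353607 = -19556732 (Strassen uses MORE here due to padding overhead — for small or just-over-power-of-2 n, padding can outweigh the per-level savings)

Standard: 20796875 multiplications (275^3). Strassen: 40353607 multiplications (7^9, after padding to 512x512). Strassen reduces 8 recursive multiplications to 7 at each level.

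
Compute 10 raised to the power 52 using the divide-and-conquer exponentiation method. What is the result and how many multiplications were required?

Computing 10^52 by squaring (build up from 10^1; each line after the first costs one multiplication):

10^1 = 10
10^2 = (10^1)^2 = 10^2 = 100
10^3 = 10 * 10^2 = 10 * 100 = 1000
10^6 = (10^3)^2 = 1000^2 = 1000000
10^12 = (10^6)^2 = 1000000^2 = 1000000000000
10^13 = 10 * 10^12 = 10 * 1000000000000 = 10000000000000
10^26 = (10^13)^2 = 10000000000000^2 = 100000000000000000000000000
10^52 = (10^26)^2 = 100000000000000000000000000^2 = 10000000000000000000000000000000000000000000000000000

Result: 10000000000000000000000000000000000000000000000000000
Multiplications needed: 7 (7 lines after 10^1)

10^52 = 10000000000000000000000000000000000000000000000000000. Using exponentiation by squaring, this requires 7 multiplications. The key idea: if the exponent is even, square the half-power; if odd, multiply by the base once.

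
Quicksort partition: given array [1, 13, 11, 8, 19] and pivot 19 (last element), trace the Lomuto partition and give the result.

Lomuto partition with pivot = 19:

Initial array: [1, 13, 11, 8, 19]

arr[0]=1 <= 19: swap with position 0, array becomes [1, 13, 11, 8, 19]
arr[1]=13 <= 19: swap with position 1, array becomes [1, 13, 11, 8, 19]
arr[2]=11 <= 19: swap with position 2, array becomes [1, 13, 11, 8, 19]
arr[3]=8 <= 19: swap with position 3, array becomes [1, 13, 11, 8, 19]

Place pivot at position 4: [1, 13, 11, 8, 19]
Pivot position: 4

After partitioning with pivot 19, the array becomes [1, 13, 11, 8, 19]. The pivot is placed at index 4. All elements to the left of the pivot are <= 19, and all elements to the right are > 19.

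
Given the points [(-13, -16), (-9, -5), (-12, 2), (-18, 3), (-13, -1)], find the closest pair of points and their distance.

Computing all pairwise distances among 5 points:

d((-13, -16), (-9, -5)) = 11.7047
d((-13, -16), (-12, 2)) = 18.0278
d((-13, -16), (-18, 3)) = 19.6469
d((-13, -16), (-13, -1)) = 15.0
d((-9, -5), (-12, 2)) = 7.6158
d((-9, -5), (-18, 3)) = 12.0416
d((-9, -5), (-13, -1)) = 5.6569
d((-12, 2), (-18, 3)) = 6.0828
d((-12, 2), (-13, -1)) = 3.1623 <-- minimum
d((-18, 3), (-13, -1)) = 6.4031

Closest pair: (-12, 2) and (-13, -1) with distance 3.1623

The closest pair is (-12, 2) and (-13, -1) with Euclidean distance 3.1623. For 5 points, brute-force pairwise comparison is shown above. For large n, the divide-and-conquer algorithm (sort by x, recurse on halves, check the dividing strip) achieves O(n log n).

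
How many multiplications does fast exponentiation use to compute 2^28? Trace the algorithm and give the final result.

Computing 2^28 by squaring (build up from 2^1; each line after the first costs one multiplication):

2^1 = 2
2^2 = (2^1)^2 = 2^2 = 4
2^3 = 2 * 2^2 = 2 * 4 = 8
2^6 = (2^3)^2 = 8^2 = 64
2^7 = 2 * 2^6 = 2 * 64 = 128
2^14 = (2^7)^2 = 128^2 = 16384
2^28 = (2^14)^2 = 16384^2 = 268435456

Result: 268435456
Multiplications needed: 6 (6 lines after 2^1)

2^28 = 268435456. Using exponentiation by squaring, this requires 6 multiplications. The key idea: if the exponent is even, square the half-power; if odd, multiply by the base once.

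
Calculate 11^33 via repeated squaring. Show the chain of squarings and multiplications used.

Computing 11^33 by squaring (build up from 11^1; each line after the first costs one multiplication):

11^1 = 11
11^2 = (11^1)^2 = 11^2 = 121
11^4 = (11^2)^2 = 121^2 = 14641
11^8 = (11^4)^2 = 14641^2 = 214358881
11^16 = (11^8)^2 = 214358881^2 = 45949729863572161
11^32 = (11^16)^2 = 45949729863572161^2 = 2111377674535255285545615254209921
11^33 = 11 * 11^32 = 11 * 2111377674535255285545615254209921 = 23225154419887808141001767796309131

Result: 23225154419887808141001767796309131
Multiplications needed: 6 (6 lines after 11^1)

11^33 = 23225154419887808141001767796309131. Using exponentiation by squaring, this requires 6 multiplications. The key idea: if the exponent is even, square the half-power; if odd, multiply by the base once.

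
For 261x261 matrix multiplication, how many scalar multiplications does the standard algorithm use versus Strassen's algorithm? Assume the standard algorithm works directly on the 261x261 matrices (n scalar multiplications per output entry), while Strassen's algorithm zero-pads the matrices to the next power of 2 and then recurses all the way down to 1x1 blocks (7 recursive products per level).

Matrix multiplication for 261x261 matrices:

Strassen's algorithm requires power-of-2 dimensions. Pad 261x261 to 512x512 (next power of 2).

Standard algorithm: 261^3 = 17779581 multiplications
Strassen's algorithm: 7^(log2(512)) = 7^9 = 40353607 multiplications
Difference: 17779581 - 40353607 = -22574026 (Strassen uses MORE here due to padding overhead — for small or just-over-power-of-2 n, padding can outweigh the per-level savings)

Standard: 17779581 multiplications (261^3). Strassen: 40353607 multiplications (7^9, after padding to 512x512). Strassen reduces 8 recursive multiplications to 7 at each level.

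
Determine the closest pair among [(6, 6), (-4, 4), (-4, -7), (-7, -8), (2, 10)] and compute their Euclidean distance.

Computing all pairwise distances among 5 points:

d((6, 6), (-4, 4)) = 10.198
d((6, 6), (-4, -7)) = 16.4012
d((6, 6), (-7, -8)) = 19.105
d((6, 6), (2, 10)) = 5.6569
d((-4, 4), (-4, -7)) = 11.0
d((-4, 4), (-7, -8)) = 12.3693
d((-4, 4), (2, 10)) = 8.4853
d((-4, -7), (-7, -8)) = 3.1623 <-- minimum
d((-4, -7), (2, 10)) = 18.0278
d((-7, -8), (2, 10)) = 20.1246

Closest pair: (-4, -7) and (-7, -8) with distance 3.1623

The closest pair is (-4, -7) and (-7, -8) with Euclidean distance 3.1623. For 5 points, brute-force pairwise comparison is shown above. For large n, the divide-and-conquer algorithm (sort by x, recurse on halves, check the dividing strip) achieves O(n log n).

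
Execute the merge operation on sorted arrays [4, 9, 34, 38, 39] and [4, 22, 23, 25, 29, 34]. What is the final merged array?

Merging process:

Compare 4 vs 4: take 4 from left. Merged: [4]
Compare 9 vs 4: take 4 from right. Merged: [4, 4]
Compare 9 vs 22: take 9 from left. Merged: [4, 4, 9]
Compare 34 vs 22: take 22 from right. Merged: [4, 4, 9, 22]
Compare 34 vs 23: take 23 from right. Merged: [4, 4, 9, 22, 23]
Compare 34 vs 25: take 25 from right. Merged: [4, 4, 9, 22, 23, 25]
Compare 34 vs 29: take 29 from right. Merged: [4, 4, 9, 22, 23, 25, 29]
Compare 34 vs 34: take 34 from left. Merged: [4, 4, 9, 22, 23, 25, 29, 34]
Compare 38 vs 34: take 34 from right. Merged: [4, 4, 9, 22, 23, 25, 29, 34, 34]
Append remaining from left: [38, 39]. Merged: [4, 4, 9, 22, 23, 25, 29, 34, 34, 38, 39]

Final merged array: [4, 4, 9, 22, 23, 25, 29, 34, 34, 38, 39]
Total comparisons: 9

The merged array is [4, 4, 9, 22, 23, 25, 29, 34, 34, 38, 39], requiring 9 comparisons. The merge step runs in O(n) time where n is the total number of elements.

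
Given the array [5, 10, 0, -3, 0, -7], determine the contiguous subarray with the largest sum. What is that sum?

Using Kadane's algorithm on [5, 10, 0, -3, 0, -7]:

Scanning through the array:
Position 1 (value 10): max_ending_here = 15, max_so_far = 15
Position 2 (value 0): max_ending_here = 15, max_so_far = 15
Position 3 (value -3): max_ending_here = 12, max_so_far = 15
Position 4 (value 0): max_ending_here = 12, max_so_far = 15
Position 5 (value -7): max_ending_here = 5, max_so_far = 15

Maximum subarray: [5, 10]
Maximum sum: 15

The maximum subarray is [5, 10] with sum 15. This subarray runs from index 0 to index 1.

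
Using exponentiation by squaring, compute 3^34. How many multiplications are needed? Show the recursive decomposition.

Computing 3^34 by squaring (build up from 3^1; each line after the first costs one multiplication):

3^1 = 3
3^2 = (3^1)^2 = 3^2 = 9
3^4 = (3^2)^2 = 9^2 = 81
3^8 = (3^4)^2 = 81^2 = 6561
3^16 = (3^8)^2 = 6561^2 = 43046721
3^17 = 3 * 3^16 = 3 * 43046721 = 129140163
3^34 = (3^17)^2 = 129140163^2 = 16677181699666569

Result: 16677181699666569
Multiplications needed: 6 (6 lines after 3^1)

3^34 = 16677181699666569. Using exponentiation by squaring, this requires 6 multiplications. The key idea: if the exponent is even, square the half-power; if odd, multiply by the base once.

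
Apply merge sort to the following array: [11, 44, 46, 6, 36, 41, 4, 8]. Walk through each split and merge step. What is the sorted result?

Merge sort trace:

Split: [11, 44, 46, 6, 36, 41, 4, 8] -> [11, 44, 46, 6] and [36, 41, 4, 8]
  Split: [11, 44, 46, 6] -> [11, 44] and [46, 6]
    Split: [11, 44] -> [11] and [44]
    Merge: [11] + [44] -> [11, 44]
    Split: [46, 6] -> [46] and [6]
    Merge: [46] + [6] -> [6, 46]
  Merge: [11, 44] + [6, 46] -> [6, 11, 44, 46]
  Split: [36, 41, 4, 8] -> [36, 41] and [4, 8]
    Split: [36, 41] -> [36] and [41]
    Merge: [36] + [41] -> [36, 41]
    Split: [4, 8] -> [4] and [8]
    Merge: [4] + [8] -> [4, 8]
  Merge: [36, 41] + [4, 8] -> [4, 8, 36, 41]
Merge: [6, 11, 44, 46] + [4, 8, 36, 41] -> [4, 6, 8, 11, 36, 41, 44, 46]

Final sorted array: [4, 6, 8, 11, 36, 41, 44, 46]

The merge sort proceeds by recursively splitting the array and merging sorted halves.
After all merges, the sorted array is [4, 6, 8, 11, 36, 41, 44, 46].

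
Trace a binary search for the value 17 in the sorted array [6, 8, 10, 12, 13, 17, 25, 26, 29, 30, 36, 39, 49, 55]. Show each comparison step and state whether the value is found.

Binary search for 17 in [6, 8, 10, 12, 13, 17, 25, 26, 29, 30, 36, 39, 49, 55]:

lo=0, hi=13, mid=6, arr[mid]=25 -> 25 > 17, search left half
lo=0, hi=5, mid=2, arr[mid]=10 -> 10 < 17, search right half
lo=3, hi=5, mid=4, arr[mid]=13 -> 13 < 17, search right half
lo=5, hi=5, mid=5, arr[mid]=17 -> Found target at index 5!

Binary search finds 17 at index 5 after 4 comparisons. The search repeatedly halves the search space by comparing with the middle element.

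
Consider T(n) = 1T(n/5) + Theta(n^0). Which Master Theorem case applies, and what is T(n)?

Master Theorem for T(n) = 1T(n/5) + O(n^0):

a = 1, b = 5, c = 0
log_b(a) = log_5(1) = 0.0000

Case 2: c = 0 = log_5(1) = 0.0000
T(n) = O(n^0 log n) = O(log n)

For T(n) = 1T(n/5) + O(n^0): log_5(1) = 0.0000. This is Case 2 of the Master Theorem (c = log_b(a), equal work at all levels), giving O(log n).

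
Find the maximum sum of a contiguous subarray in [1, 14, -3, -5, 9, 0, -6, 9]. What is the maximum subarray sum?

Using Kadane's algorithm on [1, 14, -3, -5, 9, 0, -6, 9]:

Scanning through the array:
Position 1 (value 14): max_ending_here = 15, max_so_far = 15
Position 2 (value -3): max_ending_here = 12, max_so_far = 15
Position 3 (value -5): max_ending_here = 7, max_so_far = 15
Position 4 (value 9): max_ending_here = 16, max_so_far = 16
Position 5 (value 0): max_ending_here = 16, max_so_far = 16
Position 6 (value -6): max_ending_here = 10, max_so_far = 16
Position 7 (value 9): max_ending_here = 19, max_so_far = 19

Maximum subarray: [1, 14, -3, -5, 9, 0, -6, 9]
Maximum sum: 19

The maximum subarray is [1, 14, -3, -5, 9, 0, -6, 9] with sum 19. This subarray runs from index 0 to index 7.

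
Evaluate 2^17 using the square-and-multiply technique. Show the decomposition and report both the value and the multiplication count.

Computing 2^17 by squaring (build up from 2^1; each line after the first costs one multiplication):

2^1 = 2
2^2 = (2^1)^2 = 2^2 = 4
2^4 = (2^2)^2 = 4^2 = 16
2^8 = (2^4)^2 = 16^2 = 256
2^16 = (2^8)^2 = 256^2 = 65536
2^17 = 2 * 2^16 = 2 * 65536 = 131072

Result: 131072
Multiplications needed: 5 (5 lines after 2^1)

2^17 = 131072. Using exponentiation by squaring, this requires 5 multiplications. The key idea: if the exponent is even, square the half-power; if odd, multiply by the base once.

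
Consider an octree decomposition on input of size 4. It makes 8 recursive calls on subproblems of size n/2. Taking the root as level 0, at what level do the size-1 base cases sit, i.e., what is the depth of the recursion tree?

For divide and conquer with division factor 2:

Problem sizes at each level:
Level 0: 4
Level 1: 2
Level 2: 1

The root is level 0 and the size-1 base case is level 2 (the tree spans levels 0 through 2, i.e. 3 levels counting the root), so the depth is the number of divisions: log_2(4) = 2

The recursion tree depth is log_2(4) = 2. At each level, the problem size is divided by 2, so it takes 2 divisions to reduce to a base case of size 1. The algorithm makes 8 recursive calls at each level.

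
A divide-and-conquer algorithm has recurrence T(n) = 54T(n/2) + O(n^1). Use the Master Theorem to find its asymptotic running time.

Master Theorem for T(n) = 54T(n/2) + O(n^1):

a = 54, b = 2, c = 1
log_b(a) = log_2(54) = 5.7549

Case 1: c = 1 < log_2(54) = 5.7549
T(n) = O(n^(log_2 54))

For T(n) = 54T(n/2) + O(n^1): log_2(54) = 5.7549. This is Case 1 of the Master Theorem (c < log_b(a), work dominated by leaves), giving O(n^(log_2 54)).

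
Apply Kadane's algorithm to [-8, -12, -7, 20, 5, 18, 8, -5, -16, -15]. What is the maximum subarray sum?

Using Kadane's algorithm on [-8, -12, -7, 20, 5, 18, 8, -5, -16, -15]:

Scanning through the array:
Position 1 (value -12): max_ending_here = -12, max_so_far = -8
Position 2 (value -7): max_ending_here = -7, max_so_far = -7
Position 3 (value 20): max_ending_here = 20, max_so_far = 20
Position 4 (value 5): max_ending_here = 25, max_so_far = 25
Position 5 (value 18): max_ending_here = 43, max_so_far = 43
Position 6 (value 8): max_ending_here = 51, max_so_far = 51
Position 7 (value -5): max_ending_here = 46, max_so_far = 51
Position 8 (value -16): max_ending_here = 30, max_so_far = 51
Position 9 (value -15): max_ending_here = 15, max_so_far = 51

Maximum subarray: [20, 5, 18, 8]
Maximum sum: 51

The maximum subarray is [20, 5, 18, 8] with sum 51. This subarray runs from index 3 to index 6.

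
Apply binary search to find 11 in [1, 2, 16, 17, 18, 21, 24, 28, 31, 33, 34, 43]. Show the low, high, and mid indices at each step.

Binary search for 11 in [1, 2, 16, 17, 18, 21, 24, 28, 31, 33, 34, 43]:

lo=0, hi=11, mid=5, arr[mid]=21 -> 21 > 11, search left half
lo=0, hi=4, mid=2, arr[mid]=16 -> 16 > 11, search left half
lo=0, hi=1, mid=0, arr[mid]=1 -> 1 < 11, search right half
lo=1, hi=1, mid=1, arr[mid]=2 -> 2 < 11, search right half
lo=2 > hi=1, target 11 not found

Binary search determines that 11 is not in the array after 4 comparisons. The search space was exhausted without finding the target.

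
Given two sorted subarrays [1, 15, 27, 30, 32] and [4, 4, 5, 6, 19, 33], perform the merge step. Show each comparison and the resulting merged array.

Merging process:

Compare 1 vs 4: take 1 from left. Merged: [1]
Compare 15 vs 4: take 4 from right. Merged: [1, 4]
Compare 15 vs 4: take 4 from right. Merged: [1, 4, 4]
Compare 15 vs 5: take 5 from right. Merged: [1, 4, 4, 5]
Compare 15 vs 6: take 6 from right. Merged: [1, 4, 4, 5, 6]
Compare 15 vs 19: take 15 from left. Merged: [1, 4, 4, 5, 6, 15]
Compare 27 vs 19: take 19 from right. Merged: [1, 4, 4, 5, 6, 15, 19]
Compare 27 vs 33: take 27 from left. Merged: [1, 4, 4, 5, 6, 15, 19, 27]
Compare 30 vs 33: take 30 from left. Merged: [1, 4, 4, 5, 6, 15, 19, 27, 30]
Compare 32 vs 33: take 32 from left. Merged: [1, 4, 4, 5, 6, 15, 19, 27, 30, 32]
Append remaining from right: [33]. Merged: [1, 4, 4, 5, 6, 15, 19, 27, 30, 32, 33]

Final merged array: [1, 4, 4, 5, 6, 15, 19, 27, 30, 32, 33]
Total comparisons: 10

The merged array is [1, 4, 4, 5, 6, 15, 19, 27, 30, 32, 33], requiring 10 comparisons. The merge step runs in O(n) time where n is the total number of elements.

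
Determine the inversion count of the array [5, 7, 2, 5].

Finding inversions in [5, 7, 2, 5]:

(0, 2): arr[0]=5 > arr[2]=2
(1, 2): arr[1]=7 > arr[2]=2
(1, 3): arr[1]=7 > arr[3]=5

Total inversions: 3

The array has 3 inversion(s): (0,2), (1,2), (1,3). Each pair (i,j) satisfies i < j and arr[i] > arr[j].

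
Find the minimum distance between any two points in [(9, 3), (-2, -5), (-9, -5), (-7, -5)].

Computing all pairwise distances among 4 points:

d((9, 3), (-2, -5)) = 13.6015
d((9, 3), (-9, -5)) = 19.6977
d((9, 3), (-7, -5)) = 17.8885
d((-2, -5), (-9, -5)) = 7.0
d((-2, -5), (-7, -5)) = 5.0
d((-9, -5), (-7, -5)) = 2.0 <-- minimum

Closest pair: (-9, -5) and (-7, -5) with distance 2.0

The closest pair is (-9, -5) and (-7, -5) with Euclidean distance 2.0. For 4 points, brute-force pairwise comparison is shown above. For large n, the divide-and-conquer algorithm (sort by x, recurse on halves, check the dividing strip) achieves O(n log n).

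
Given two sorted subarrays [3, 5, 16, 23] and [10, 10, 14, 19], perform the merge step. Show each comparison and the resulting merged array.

Merging process:

Compare 3 vs 10: take 3 from left. Merged: [3]
Compare 5 vs 10: take 5 from left. Merged: [3, 5]
Compare 16 vs 10: take 10 from right. Merged: [3, 5, 10]
Compare 16 vs 10: take 10 from right. Merged: [3, 5, 10, 10]
Compare 16 vs 14: take 14 from right. Merged: [3, 5, 10, 10, 14]
Compare 16 vs 19: take 16 from left. Merged: [3, 5, 10, 10, 14, 16]
Compare 23 vs 19: take 19 from right. Merged: [3, 5, 10, 10, 14, 16, 19]
Append remaining from left: [23]. Merged: [3, 5, 10, 10, 14, 16, 19, 23]

Final merged array: [3, 5, 10, 10, 14, 16, 19, 23]
Total comparisons: 7

The merged array is [3, 5, 10, 10, 14, 16, 19, 23], requiring 7 comparisons. The merge step runs in O(n) time where n is the total number of elements.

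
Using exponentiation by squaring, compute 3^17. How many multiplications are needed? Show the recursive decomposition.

Computing 3^17 by squaring (build up from 3^1; each line after the first costs one multiplication):

3^1 = 3
3^2 = (3^1)^2 = 3^2 = 9
3^4 = (3^2)^2 = 9^2 = 81
3^8 = (3^4)^2 = 81^2 = 6561
3^16 = (3^8)^2 = 6561^2 = 43046721
3^17 = 3 * 3^16 = 3 * 43046721 = 129140163

Result: 129140163
Multiplications needed: 5 (5 lines after 3^1)

3^17 = 129140163. Using exponentiation by squaring, this requires 5 multiplications. The key idea: if the exponent is even, square the half-power; if odd, multiply by the base once.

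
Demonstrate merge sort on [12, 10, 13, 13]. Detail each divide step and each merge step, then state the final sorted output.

Merge sort trace:

Split: [12, 10, 13, 13] -> [12, 10] and [13, 13]
  Split: [12, 10] -> [12] and [10]
  Merge: [12] + [10] -> [10, 12]
  Split: [13, 13] -> [13] and [13]
  Merge: [13] + [13] -> [13, 13]
Merge: [10, 12] + [13, 13] -> [10, 12, 13, 13]

Final sorted array: [10, 12, 13, 13]

The merge sort proceeds by recursively splitting the array and merging sorted halves.
After all merges, the sorted array is [10, 12, 13, 13].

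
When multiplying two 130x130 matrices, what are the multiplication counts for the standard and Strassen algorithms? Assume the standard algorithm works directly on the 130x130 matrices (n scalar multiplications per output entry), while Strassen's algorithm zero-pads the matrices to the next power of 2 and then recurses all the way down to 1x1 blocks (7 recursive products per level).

Matrix multiplication for 130x130 matrices:

Strassen's algorithm requires power-of-2 dimensions. Pad 130x130 to 256x256 (next power of 2).

Standard algorithm: 130^3 = 2197000 multiplications
Strassen's algorithm: 7^(log2(256)) = 7^8 = 5764801 multiplications
Difference: 2197000 - 5764801 = -3567801 (Strassen uses MORE here due to padding overhead — for small or just-over-power-of-2 n, padding can outweigh the per-level savings)

Standard: 2197000 multiplications (130^3). Strassen: 5764801 multiplications (7^8, after padding to 256x256). Strassen reduces 8 recursive multiplications to 7 at each level.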